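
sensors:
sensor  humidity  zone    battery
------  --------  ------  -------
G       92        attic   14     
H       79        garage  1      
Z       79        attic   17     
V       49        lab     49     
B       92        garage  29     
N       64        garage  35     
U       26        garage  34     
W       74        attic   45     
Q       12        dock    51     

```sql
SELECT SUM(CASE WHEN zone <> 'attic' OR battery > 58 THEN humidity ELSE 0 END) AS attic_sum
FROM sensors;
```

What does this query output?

sensor=G: ✗
sensor=H: ✓ → 79
sensor=Z: ✗
sensor=V: ✓ → 49
sensor=B: ✓ → 92
sensor=N: ✓ → 64
sensor=U: ✓ → 26
sensor=W: ✗
sensor=Q: ✓ → 12
attic_sum = 79 + 49 + 92 + 64 + 26 + 12 = 322

322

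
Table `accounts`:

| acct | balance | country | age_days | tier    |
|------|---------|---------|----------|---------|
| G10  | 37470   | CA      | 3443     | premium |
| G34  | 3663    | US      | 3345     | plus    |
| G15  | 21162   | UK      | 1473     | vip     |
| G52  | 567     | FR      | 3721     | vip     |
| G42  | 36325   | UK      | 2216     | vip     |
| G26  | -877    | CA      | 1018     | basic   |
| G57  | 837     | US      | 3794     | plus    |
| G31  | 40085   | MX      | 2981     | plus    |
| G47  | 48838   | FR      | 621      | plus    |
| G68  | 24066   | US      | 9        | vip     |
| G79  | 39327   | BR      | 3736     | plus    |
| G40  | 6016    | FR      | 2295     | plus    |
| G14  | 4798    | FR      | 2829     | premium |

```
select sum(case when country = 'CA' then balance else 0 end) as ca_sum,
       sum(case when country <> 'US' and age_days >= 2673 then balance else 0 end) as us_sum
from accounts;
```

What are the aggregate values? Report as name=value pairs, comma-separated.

ca_sum=36593, us_sum=122247

[ca_sum: country = 'CA']
acct=G10: ✓ → 37470
acct=G34: ✗
acct=G15: ✗
acct=G52: ✗
acct=G42: ✗
acct=G26: ✓ → -877
acct=G57: ✗
acct=G31: ✗
acct=G47: ✗
acct=G68: ✗
acct=G79: ✗
acct=G40: ✗
acct=G14: ✗
ca_sum = 37470 + -877 = 36593
—
[us_sum: country <> 'US' and age_days >= 2673]
acct=G10: ✓ → 37470
acct=G34: ✗
acct=G15: ✗
acct=G52: ✓ → 567
acct=G42: ✗
acct=G26: ✗
acct=G57: ✗
acct=G31: ✓ → 40085
acct=G47: ✗
acct=G68: ✗
acct=G79: ✓ → 39327
acct=G40: ✗
acct=G14: ✓ → 4798
us_sum = 37470 + 567 + 40085 + 39327 + 4798 = 122247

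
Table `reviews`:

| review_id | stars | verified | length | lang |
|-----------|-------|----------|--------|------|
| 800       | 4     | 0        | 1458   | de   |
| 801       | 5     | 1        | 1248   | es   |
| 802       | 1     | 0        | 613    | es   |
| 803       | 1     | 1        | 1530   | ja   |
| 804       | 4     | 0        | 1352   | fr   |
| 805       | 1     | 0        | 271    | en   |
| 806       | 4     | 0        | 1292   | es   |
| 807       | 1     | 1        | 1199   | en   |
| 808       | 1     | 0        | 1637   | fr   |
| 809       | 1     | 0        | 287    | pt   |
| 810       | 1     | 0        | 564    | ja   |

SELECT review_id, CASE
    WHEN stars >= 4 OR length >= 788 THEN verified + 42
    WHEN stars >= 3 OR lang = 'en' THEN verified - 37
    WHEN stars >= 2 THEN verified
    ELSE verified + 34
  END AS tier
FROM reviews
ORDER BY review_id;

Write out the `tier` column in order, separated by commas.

42, 43, 34, 43, 42, -37, 42, 43, 42, 34, 34

review_id=800: stars >= 4 OR length >= 788 → 42
review_id=801: stars >= 4 OR length >= 788 → 43
review_id=802: ELSE → 34
review_id=803: stars >= 4 OR length >= 788 → 43
review_id=804: stars >= 4 OR length >= 788 → 42
review_id=805: stars >= 3 OR lang = 'en' → -37
review_id=806: stars >= 4 OR length >= 788 → 42
review_id=807: stars >= 4 OR length >= 788 → 43
review_id=808: stars >= 4 OR length >= 788 → 42
review_id=809: ELSE → 34
review_id=810: ELSE → 34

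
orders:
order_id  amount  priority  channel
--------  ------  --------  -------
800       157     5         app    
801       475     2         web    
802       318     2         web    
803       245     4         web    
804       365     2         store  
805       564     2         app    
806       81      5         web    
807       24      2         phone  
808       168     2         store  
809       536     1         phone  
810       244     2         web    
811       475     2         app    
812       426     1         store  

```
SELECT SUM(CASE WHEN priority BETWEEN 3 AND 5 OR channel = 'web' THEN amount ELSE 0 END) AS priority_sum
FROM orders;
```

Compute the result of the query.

order_id=800: ✓ → 157
order_id=801: ✓ → 475
order_id=802: ✓ → 318
order_id=803: ✓ → 245
order_id=804: ✗
order_id=805: ✗
order_id=806: ✓ → 81
order_id=807: ✗
order_id=808: ✗
order_id=809: ✗
order_id=810: ✓ → 244
order_id=811: ✗
order_id=812: ✗
priority_sum = 157 + 475 + 318 + 245 + 81 + 244 = 1520

1520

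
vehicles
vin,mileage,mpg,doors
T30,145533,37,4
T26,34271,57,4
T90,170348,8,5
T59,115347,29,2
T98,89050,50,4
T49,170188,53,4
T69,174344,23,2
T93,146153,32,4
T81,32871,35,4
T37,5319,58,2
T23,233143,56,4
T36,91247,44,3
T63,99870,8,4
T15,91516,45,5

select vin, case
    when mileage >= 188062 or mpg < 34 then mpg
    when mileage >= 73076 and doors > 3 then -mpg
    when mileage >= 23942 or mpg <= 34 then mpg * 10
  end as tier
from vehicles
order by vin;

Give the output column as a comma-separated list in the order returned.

-45, 56, 570, -37, 440, NULL, -53, 29, 8, 23, 350, 8, 32, -50

vin=T15: mileage >= 73076 and doors > 3 → -45
vin=T23: mileage >= 188062 or mpg < 34 → 56
vin=T26: mileage >= 23942 or mpg <= 34 → 570
vin=T30: mileage >= 73076 and doors > 3 → -37
vin=T36: mileage >= 23942 or mpg <= 34 → 440
vin=T37: (no match → NULL) → NULL
vin=T49: mileage >= 73076 and doors > 3 → -53
vin=T59: mileage >= 188062 or mpg < 34 → 29
vin=T63: mileage >= 188062 or mpg < 34 → 8
vin=T69: mileage >= 188062 or mpg < 34 → 23
vin=T81: mileage >= 23942 or mpg <= 34 → 350
vin=T90: mileage >= 188062 or mpg < 34 → 8
vin=T93: mileage >= 188062 or mpg < 34 → 32
vin=T98: mileage >= 73076 and doors > 3 → -50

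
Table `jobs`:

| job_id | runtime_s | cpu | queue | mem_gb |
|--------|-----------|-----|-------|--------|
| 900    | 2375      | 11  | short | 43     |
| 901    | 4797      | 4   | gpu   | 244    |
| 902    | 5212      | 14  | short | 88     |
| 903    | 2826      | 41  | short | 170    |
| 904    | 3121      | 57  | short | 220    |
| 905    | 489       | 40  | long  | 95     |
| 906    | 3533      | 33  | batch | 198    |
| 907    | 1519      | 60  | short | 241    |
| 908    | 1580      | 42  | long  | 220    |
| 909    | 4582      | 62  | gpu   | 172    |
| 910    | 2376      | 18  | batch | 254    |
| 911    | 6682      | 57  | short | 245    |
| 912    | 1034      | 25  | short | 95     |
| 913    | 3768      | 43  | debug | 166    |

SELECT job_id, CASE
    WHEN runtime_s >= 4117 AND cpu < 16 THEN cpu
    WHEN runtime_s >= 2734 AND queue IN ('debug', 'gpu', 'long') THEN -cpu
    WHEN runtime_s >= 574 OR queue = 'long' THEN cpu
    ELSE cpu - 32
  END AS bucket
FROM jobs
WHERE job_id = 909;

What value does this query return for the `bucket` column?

job_id = 909: runtime_s=4582, cpu=62, queue=gpu, mem_gb=172.
runtime_s >= 4117 AND cpu < 16 → false
runtime_s >= 2734 AND queue IN ('debug', 'gpu', 'long') → true → -62

-62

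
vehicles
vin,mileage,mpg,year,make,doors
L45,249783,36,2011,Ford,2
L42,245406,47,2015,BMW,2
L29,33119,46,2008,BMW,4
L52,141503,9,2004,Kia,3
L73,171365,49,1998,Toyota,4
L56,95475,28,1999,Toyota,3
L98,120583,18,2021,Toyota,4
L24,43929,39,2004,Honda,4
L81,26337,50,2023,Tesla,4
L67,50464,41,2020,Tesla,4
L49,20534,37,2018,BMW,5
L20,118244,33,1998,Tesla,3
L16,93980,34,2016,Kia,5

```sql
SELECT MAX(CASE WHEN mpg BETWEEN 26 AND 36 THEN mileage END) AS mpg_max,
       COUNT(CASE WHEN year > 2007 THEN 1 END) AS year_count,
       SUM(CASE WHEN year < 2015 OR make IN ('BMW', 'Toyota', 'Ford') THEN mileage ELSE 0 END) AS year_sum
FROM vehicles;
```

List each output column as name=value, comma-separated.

mpg_max=249783, year_count=8, year_sum=1239941

[mpg_max: mpg BETWEEN 26 AND 36]
vin=L45: ✓ → 249783
vin=L42: ✗
vin=L29: ✗
vin=L52: ✗
vin=L73: ✗
vin=L56: ✓ → 95475
vin=L98: ✗
vin=L24: ✗
vin=L81: ✗
vin=L67: ✗
vin=L49: ✗
vin=L20: ✓ → 118244
vin=L16: ✓ → 93980
mpg_max = MAX(249783, 95475, 118244, 93980) = 249783
—
[year_count: year > 2007]
vin=L45: ✓ → 1
vin=L42: ✓ → 1
vin=L29: ✓ → 1
vin=L52: ✗
vin=L73: ✗
vin=L56: ✗
vin=L98: ✓ → 1
vin=L24: ✗
vin=L81: ✓ → 1
vin=L67: ✓ → 1
vin=L49: ✓ → 1
vin=L20: ✗
vin=L16: ✓ → 1
year_count = COUNT(1, 1, 1, 1, 1, 1, 1, 1) = 8
—
[year_sum: year < 2015 OR make IN ('BMW', 'Toyota', 'Ford')]
vin=L45: ✓ → 249783
vin=L42: ✓ → 245406
vin=L29: ✓ → 33119
vin=L52: ✓ → 141503
vin=L73: ✓ → 171365
vin=L56: ✓ → 95475
vin=L98: ✓ → 120583
vin=L24: ✓ → 43929
vin=L81: ✗
vin=L67: ✗
vin=L49: ✓ → 20534
vin=L20: ✓ → 118244
vin=L16: ✗
year_sum = 249783 + 245406 + 33119 + 141503 + 171365 + 95475 + 120583 + 43929 + 20534 + 118244 = 1239941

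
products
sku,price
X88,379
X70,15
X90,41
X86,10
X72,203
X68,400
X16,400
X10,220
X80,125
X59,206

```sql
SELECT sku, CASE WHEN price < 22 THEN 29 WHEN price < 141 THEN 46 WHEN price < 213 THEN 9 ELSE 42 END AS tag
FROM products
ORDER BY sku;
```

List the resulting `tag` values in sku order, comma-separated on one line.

42, 42, 9, 42, 29, 9, 46, 29, 42, 46

sku=X10: ELSE → 42
sku=X16: ELSE → 42
sku=X59: price < 213 → 9
sku=X68: ELSE → 42
sku=X70: price < 22 → 29
sku=X72: price < 213 → 9
sku=X80: price < 141 → 46
sku=X86: price < 22 → 29
sku=X88: ELSE → 42
sku=X90: price < 141 → 46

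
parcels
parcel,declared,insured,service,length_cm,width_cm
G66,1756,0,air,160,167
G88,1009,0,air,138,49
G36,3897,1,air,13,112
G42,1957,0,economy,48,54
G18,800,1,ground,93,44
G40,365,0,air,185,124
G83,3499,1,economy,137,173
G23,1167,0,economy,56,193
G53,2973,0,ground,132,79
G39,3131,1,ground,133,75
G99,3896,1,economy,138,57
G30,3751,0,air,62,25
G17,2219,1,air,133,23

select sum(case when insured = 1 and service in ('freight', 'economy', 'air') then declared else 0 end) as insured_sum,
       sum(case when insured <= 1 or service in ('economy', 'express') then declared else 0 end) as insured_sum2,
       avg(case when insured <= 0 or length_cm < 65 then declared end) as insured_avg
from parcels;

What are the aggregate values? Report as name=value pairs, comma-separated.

insured_sum=13511, insured_sum2=30420, insured_avg=2109.375

[insured_sum: insured = 1 and service in ('freight', 'economy', 'air')]
parcel=G66: ✗
parcel=G88: ✗
parcel=G36: ✓ → 3897
parcel=G42: ✗
parcel=G18: ✗
parcel=G40: ✗
parcel=G83: ✓ → 3499
parcel=G23: ✗
parcel=G53: ✗
parcel=G39: ✗
parcel=G99: ✓ → 3896
parcel=G30: ✗
parcel=G17: ✓ → 2219
insured_sum = 3897 + 3499 + 3896 + 2219 = 13511
—
[insured_sum2: insured <= 1 or service in ('economy', 'express')]
parcel=G66: ✓ → 1756
parcel=G88: ✓ → 1009
parcel=G36: ✓ → 3897
parcel=G42: ✓ → 1957
parcel=G18: ✓ → 800
parcel=G40: ✓ → 365
parcel=G83: ✓ → 3499
parcel=G23: ✓ → 1167
parcel=G53: ✓ → 2973
parcel=G39: ✓ → 3131
parcel=G99: ✓ → 3896
parcel=G30: ✓ → 3751
parcel=G17: ✓ → 2219
insured_sum2 = 1756 + 1009 + 3897 + 1957 + 800 + 365 + 3499 + 1167 + 2973 + 3131 + 3896 + 3751 + 2219 = 30420
—
[insured_avg: insured <= 0 or length_cm < 65]
parcel=G66: ✓ → 1756
parcel=G88: ✓ → 1009
parcel=G36: ✓ → 3897
parcel=G42: ✓ → 1957
parcel=G18: ✗
parcel=G40: ✓ → 365
parcel=G83: ✗
parcel=G23: ✓ → 1167
parcel=G53: ✓ → 2973
parcel=G39: ✗
parcel=G99: ✗
parcel=G30: ✓ → 3751
parcel=G17: ✗
insured_avg = (1756 + 1009 + 3897 + 1957 + 365 + 1167 + 2973 + 3751) / 8 = 2109.375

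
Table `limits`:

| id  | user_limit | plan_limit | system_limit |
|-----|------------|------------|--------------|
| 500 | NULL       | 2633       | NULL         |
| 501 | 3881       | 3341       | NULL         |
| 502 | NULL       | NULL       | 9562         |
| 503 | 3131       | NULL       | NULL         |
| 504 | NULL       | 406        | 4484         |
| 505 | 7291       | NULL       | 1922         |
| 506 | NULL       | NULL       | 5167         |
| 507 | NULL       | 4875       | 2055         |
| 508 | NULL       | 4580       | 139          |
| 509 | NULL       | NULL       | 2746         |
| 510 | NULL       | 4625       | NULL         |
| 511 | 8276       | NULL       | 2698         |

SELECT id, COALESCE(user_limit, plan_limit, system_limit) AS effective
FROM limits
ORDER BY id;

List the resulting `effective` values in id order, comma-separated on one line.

id=500: user_limit=NULL, plan_limit=2633 → 2633
id=501: user_limit=3881 → 3881
id=502: user_limit=NULL, plan_limit=NULL, system_limit=9562 → 9562
id=503: user_limit=3131 → 3131
id=504: user_limit=NULL, plan_limit=406 → 406
id=505: user_limit=7291 → 7291
id=506: user_limit=NULL, plan_limit=NULL, system_limit=5167 → 5167
id=507: user_limit=NULL, plan_limit=4875 → 4875
id=508: user_limit=NULL, plan_limit=4580 → 4580
id=509: user_limit=NULL, plan_limit=NULL, system_limit=2746 → 2746
id=510: user_limit=NULL, plan_limit=4625 → 4625
id=511: user_limit=8276 → 8276

2633, 3881, 9562, 3131, 406, 7291, 5167, 4875, 4580, 2746, 4625, 8276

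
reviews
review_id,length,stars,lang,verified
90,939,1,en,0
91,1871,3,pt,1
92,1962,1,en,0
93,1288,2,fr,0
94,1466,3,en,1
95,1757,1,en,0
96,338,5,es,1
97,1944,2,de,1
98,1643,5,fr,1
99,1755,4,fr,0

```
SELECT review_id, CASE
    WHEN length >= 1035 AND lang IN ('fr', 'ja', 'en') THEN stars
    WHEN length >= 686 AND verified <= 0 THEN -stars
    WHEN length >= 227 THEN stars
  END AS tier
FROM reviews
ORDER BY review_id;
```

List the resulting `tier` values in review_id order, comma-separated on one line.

-1, 3, 1, 2, 3, 1, 5, 2, 5, 4

review_id=90: length >= 686 AND verified <= 0 → -1
review_id=91: length >= 227 → 3
review_id=92: length >= 1035 AND lang IN ('fr', 'ja', 'en') → 1
review_id=93: length >= 1035 AND lang IN ('fr', 'ja', 'en') → 2
review_id=94: length >= 1035 AND lang IN ('fr', 'ja', 'en') → 3
review_id=95: length >= 1035 AND lang IN ('fr', 'ja', 'en') → 1
review_id=96: length >= 227 → 5
review_id=97: length >= 227 → 2
review_id=98: length >= 1035 AND lang IN ('fr', 'ja', 'en') → 5
review_id=99: length >= 1035 AND lang IN ('fr', 'ja', 'en') → 4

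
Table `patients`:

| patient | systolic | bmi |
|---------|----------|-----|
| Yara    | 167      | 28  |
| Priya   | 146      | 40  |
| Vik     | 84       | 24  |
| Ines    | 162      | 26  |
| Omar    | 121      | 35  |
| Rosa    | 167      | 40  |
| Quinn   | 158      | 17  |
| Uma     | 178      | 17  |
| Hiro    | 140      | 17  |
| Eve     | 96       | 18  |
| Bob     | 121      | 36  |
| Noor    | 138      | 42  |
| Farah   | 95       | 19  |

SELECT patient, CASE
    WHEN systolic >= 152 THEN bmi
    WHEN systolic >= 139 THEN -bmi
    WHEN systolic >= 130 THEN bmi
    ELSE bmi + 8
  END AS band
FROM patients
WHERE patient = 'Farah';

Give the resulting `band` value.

patient = Farah: systolic=95, bmi=19.
systolic >= 152 → false
systolic >= 139 → false
systolic >= 130 → false
No prior WHEN matched → ELSE → 27

27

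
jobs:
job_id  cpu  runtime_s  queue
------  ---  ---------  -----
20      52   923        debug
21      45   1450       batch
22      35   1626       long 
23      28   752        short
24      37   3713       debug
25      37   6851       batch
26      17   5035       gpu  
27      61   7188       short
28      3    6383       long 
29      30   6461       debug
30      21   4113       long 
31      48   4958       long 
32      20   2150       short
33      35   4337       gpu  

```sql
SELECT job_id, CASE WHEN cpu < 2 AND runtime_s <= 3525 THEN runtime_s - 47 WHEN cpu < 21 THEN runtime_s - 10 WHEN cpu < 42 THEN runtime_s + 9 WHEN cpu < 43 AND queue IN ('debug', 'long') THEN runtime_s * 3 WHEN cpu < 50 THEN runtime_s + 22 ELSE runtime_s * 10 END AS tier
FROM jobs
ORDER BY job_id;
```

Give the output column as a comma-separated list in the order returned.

9230, 1472, 1635, 761, 3722, 6860, 5025, 71880, 6373, 6470, 4122, 4980, 2140, 4346

job_id=20: ELSE → 9230
job_id=21: cpu < 50 → 1472
job_id=22: cpu < 42 → 1635
job_id=23: cpu < 42 → 761
job_id=24: cpu < 42 → 3722
job_id=25: cpu < 42 → 6860
job_id=26: cpu < 21 → 5025
job_id=27: ELSE → 71880
job_id=28: cpu < 21 → 6373
job_id=29: cpu < 42 → 6470
job_id=30: cpu < 42 → 4122
job_id=31: cpu < 50 → 4980
job_id=32: cpu < 21 → 2140
job_id=33: cpu < 42 → 4346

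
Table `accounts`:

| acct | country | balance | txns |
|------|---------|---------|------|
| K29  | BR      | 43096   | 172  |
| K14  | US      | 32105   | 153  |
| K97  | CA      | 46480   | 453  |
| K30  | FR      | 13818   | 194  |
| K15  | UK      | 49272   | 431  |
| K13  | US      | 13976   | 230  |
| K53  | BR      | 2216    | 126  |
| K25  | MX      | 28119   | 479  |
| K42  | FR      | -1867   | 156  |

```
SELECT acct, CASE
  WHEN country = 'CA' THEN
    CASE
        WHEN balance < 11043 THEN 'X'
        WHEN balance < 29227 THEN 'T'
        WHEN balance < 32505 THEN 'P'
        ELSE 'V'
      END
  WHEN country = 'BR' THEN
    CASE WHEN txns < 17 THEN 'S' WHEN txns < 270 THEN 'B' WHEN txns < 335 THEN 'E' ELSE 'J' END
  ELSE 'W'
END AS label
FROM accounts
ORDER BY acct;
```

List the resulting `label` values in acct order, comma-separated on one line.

acct=K13: country='US' → outer ELSE → W
acct=K14: country='US' → outer ELSE → W
acct=K15: country='UK' → outer ELSE → W
acct=K25: country='MX' → outer ELSE → W
acct=K29: country='BR' → inner[txns < 270] → B
acct=K30: country='FR' → outer ELSE → W
acct=K42: country='FR' → outer ELSE → W
acct=K53: country='BR' → inner[txns < 270] → B
acct=K97: country='CA' → inner[ELSE] → V

W, W, W, W, B, W, W, B, V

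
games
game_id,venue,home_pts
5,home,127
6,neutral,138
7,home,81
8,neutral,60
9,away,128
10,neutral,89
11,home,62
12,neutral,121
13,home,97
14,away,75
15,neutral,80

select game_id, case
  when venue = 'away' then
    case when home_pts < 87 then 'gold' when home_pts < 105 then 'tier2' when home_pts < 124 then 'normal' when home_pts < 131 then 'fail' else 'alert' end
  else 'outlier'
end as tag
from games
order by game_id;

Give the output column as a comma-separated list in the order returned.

game_id=5: venue='home' → outer ELSE → outlier
game_id=6: venue='neutral' → outer ELSE → outlier
game_id=7: venue='home' → outer ELSE → outlier
game_id=8: venue='neutral' → outer ELSE → outlier
game_id=9: venue='away' → inner[home_pts < 131] → fail
game_id=10: venue='neutral' → outer ELSE → outlier
game_id=11: venue='home' → outer ELSE → outlier
game_id=12: venue='neutral' → outer ELSE → outlier
game_id=13: venue='home' → outer ELSE → outlier
game_id=14: venue='away' → inner[home_pts < 87] → gold
game_id=15: venue='neutral' → outer ELSE → outlier

outlier, outlier, outlier, outlier, fail, outlier, outlier, outlier, outlier, gold, outlier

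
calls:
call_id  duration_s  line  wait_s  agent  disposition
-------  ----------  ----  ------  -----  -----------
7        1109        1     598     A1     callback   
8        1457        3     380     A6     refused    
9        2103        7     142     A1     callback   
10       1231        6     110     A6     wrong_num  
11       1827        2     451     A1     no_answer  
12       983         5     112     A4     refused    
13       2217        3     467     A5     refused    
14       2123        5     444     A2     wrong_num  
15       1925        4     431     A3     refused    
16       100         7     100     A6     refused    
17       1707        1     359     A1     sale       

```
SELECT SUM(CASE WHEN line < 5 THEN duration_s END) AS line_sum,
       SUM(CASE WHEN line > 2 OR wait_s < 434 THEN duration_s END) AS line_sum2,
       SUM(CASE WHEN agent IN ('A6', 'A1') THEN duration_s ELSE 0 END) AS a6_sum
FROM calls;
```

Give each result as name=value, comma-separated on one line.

line_sum=10242, line_sum2=13846, a6_sum=9534

[line_sum: line < 5]
call_id=7: ✓ → 1109
call_id=8: ✓ → 1457
call_id=9: ✗
call_id=10: ✗
call_id=11: ✓ → 1827
call_id=12: ✗
call_id=13: ✓ → 2217
call_id=14: ✗
call_id=15: ✓ → 1925
call_id=16: ✗
call_id=17: ✓ → 1707
line_sum = 1109 + 1457 + 1827 + 2217 + 1925 + 1707 = 10242
—
[line_sum2: line > 2 OR wait_s < 434]
call_id=7: ✗
call_id=8: ✓ → 1457
call_id=9: ✓ → 2103
call_id=10: ✓ → 1231
call_id=11: ✗
call_id=12: ✓ → 983
call_id=13: ✓ → 2217
call_id=14: ✓ → 2123
call_id=15: ✓ → 1925
call_id=16: ✓ → 100
call_id=17: ✓ → 1707
line_sum2 = 1457 + 2103 + 1231 + 983 + 2217 + 2123 + 1925 + 100 + 1707 = 13846
—
[a6_sum: agent IN ('A6', 'A1')]
call_id=7: ✓ → 1109
call_id=8: ✓ → 1457
call_id=9: ✓ → 2103
call_id=10: ✓ → 1231
call_id=11: ✓ → 1827
call_id=12: ✗
call_id=13: ✗
call_id=14: ✗
call_id=15: ✗
call_id=16: ✓ → 100
call_id=17: ✓ → 1707
a6_sum = 1109 + 1457 + 2103 + 1231 + 1827 + 100 + 1707 = 9534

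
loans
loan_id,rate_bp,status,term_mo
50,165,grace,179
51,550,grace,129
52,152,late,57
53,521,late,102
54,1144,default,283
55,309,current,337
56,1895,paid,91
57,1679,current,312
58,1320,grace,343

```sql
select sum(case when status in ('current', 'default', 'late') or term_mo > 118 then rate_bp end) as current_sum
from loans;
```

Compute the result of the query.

loan_id=50: ✓ → 165
loan_id=51: ✓ → 550
loan_id=52: ✓ → 152
loan_id=53: ✓ → 521
loan_id=54: ✓ → 1144
loan_id=55: ✓ → 309
loan_id=56: ✗
loan_id=57: ✓ → 1679
loan_id=58: ✓ → 1320
current_sum = 165 + 550 + 152 + 521 + 1144 + 309 + 1679 + 1320 = 5840

5840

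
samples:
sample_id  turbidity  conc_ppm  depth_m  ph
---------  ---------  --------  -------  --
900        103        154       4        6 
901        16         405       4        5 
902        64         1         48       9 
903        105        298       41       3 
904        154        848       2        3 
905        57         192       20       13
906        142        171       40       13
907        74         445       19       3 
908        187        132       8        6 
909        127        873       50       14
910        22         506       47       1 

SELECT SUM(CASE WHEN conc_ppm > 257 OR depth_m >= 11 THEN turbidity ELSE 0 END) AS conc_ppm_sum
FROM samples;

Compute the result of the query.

sample_id=900: ✗
sample_id=901: ✓ → 16
sample_id=902: ✓ → 64
sample_id=903: ✓ → 105
sample_id=904: ✓ → 154
sample_id=905: ✓ → 57
sample_id=906: ✓ → 142
sample_id=907: ✓ → 74
sample_id=908: ✗
sample_id=909: ✓ → 127
sample_id=910: ✓ → 22
conc_ppm_sum = 16 + 64 + 105 + 154 + 57 + 142 + 74 + 127 + 22 = 761

761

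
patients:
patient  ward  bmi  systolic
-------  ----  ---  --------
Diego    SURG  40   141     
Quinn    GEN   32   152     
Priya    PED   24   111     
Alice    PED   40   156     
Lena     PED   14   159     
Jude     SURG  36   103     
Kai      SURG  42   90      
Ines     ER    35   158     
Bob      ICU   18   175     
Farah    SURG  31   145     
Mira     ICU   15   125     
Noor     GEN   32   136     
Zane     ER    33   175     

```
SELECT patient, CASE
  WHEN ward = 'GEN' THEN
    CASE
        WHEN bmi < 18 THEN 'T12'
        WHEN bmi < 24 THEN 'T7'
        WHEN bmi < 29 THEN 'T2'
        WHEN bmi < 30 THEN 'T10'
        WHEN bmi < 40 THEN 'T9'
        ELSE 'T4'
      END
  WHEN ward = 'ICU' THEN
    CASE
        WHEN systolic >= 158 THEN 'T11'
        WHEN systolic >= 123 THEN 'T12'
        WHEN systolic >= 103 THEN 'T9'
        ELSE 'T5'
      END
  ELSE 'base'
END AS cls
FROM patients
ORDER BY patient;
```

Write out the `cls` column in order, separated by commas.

patient=Alice: ward='PED' → outer ELSE → base
patient=Bob: ward='ICU' → inner[systolic >= 158] → T11
patient=Diego: ward='SURG' → outer ELSE → base
patient=Farah: ward='SURG' → outer ELSE → base
patient=Ines: ward='ER' → outer ELSE → base
patient=Jude: ward='SURG' → outer ELSE → base
patient=Kai: ward='SURG' → outer ELSE → base
patient=Lena: ward='PED' → outer ELSE → base
patient=Mira: ward='ICU' → inner[systolic >= 123] → T12
patient=Noor: ward='GEN' → inner[bmi < 40] → T9
patient=Priya: ward='PED' → outer ELSE → base
patient=Quinn: ward='GEN' → inner[bmi < 40] → T9
patient=Zane: ward='ER' → outer ELSE → base

base, T11, base, base, base, base, base, base, T12, T9, base, T9, base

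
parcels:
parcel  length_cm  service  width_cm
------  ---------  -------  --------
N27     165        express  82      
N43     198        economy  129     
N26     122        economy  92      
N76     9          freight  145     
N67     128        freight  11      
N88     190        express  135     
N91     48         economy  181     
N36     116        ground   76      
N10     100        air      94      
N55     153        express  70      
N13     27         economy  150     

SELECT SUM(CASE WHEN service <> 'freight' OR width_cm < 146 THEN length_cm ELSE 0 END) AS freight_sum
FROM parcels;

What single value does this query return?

1256

parcel=N27: ✓ → 165
parcel=N43: ✓ → 198
parcel=N26: ✓ → 122
parcel=N76: ✓ → 9
parcel=N67: ✓ → 128
parcel=N88: ✓ → 190
parcel=N91: ✓ → 48
parcel=N36: ✓ → 116
parcel=N10: ✓ → 100
parcel=N55: ✓ → 153
parcel=N13: ✓ → 27
freight_sum = 165 + 198 + 122 + 9 + 128 + 190 + 48 + 116 + 100 + 153 + 27 = 1256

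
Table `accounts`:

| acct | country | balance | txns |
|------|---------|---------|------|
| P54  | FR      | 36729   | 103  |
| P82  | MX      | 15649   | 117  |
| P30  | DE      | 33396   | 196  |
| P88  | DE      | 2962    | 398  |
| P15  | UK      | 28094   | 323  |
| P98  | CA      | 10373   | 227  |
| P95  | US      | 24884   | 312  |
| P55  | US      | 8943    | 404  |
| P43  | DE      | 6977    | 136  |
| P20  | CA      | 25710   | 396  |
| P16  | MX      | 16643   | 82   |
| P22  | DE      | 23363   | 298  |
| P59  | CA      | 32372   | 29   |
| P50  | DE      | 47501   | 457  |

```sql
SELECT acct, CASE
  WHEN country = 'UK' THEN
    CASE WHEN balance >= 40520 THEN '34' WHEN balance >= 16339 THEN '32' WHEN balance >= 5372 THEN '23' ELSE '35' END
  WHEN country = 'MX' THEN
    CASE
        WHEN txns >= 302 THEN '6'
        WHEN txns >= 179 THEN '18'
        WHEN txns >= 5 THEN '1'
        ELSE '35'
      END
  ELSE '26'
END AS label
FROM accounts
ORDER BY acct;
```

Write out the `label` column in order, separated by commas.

acct=P15: country='UK' → inner[balance >= 16339] → 32
acct=P16: country='MX' → inner[txns >= 5] → 1
acct=P20: country='CA' → outer ELSE → 26
acct=P22: country='DE' → outer ELSE → 26
acct=P30: country='DE' → outer ELSE → 26
acct=P43: country='DE' → outer ELSE → 26
acct=P50: country='DE' → outer ELSE → 26
acct=P54: country='FR' → outer ELSE → 26
acct=P55: country='US' → outer ELSE → 26
acct=P59: country='CA' → outer ELSE → 26
acct=P82: country='MX' → inner[txns >= 5] → 1
acct=P88: country='DE' → outer ELSE → 26
acct=P95: country='US' → outer ELSE → 26
acct=P98: country='CA' → outer ELSE → 26

32, 1, 26, 26, 26, 26, 26, 26, 26, 26, 1, 26, 26, 26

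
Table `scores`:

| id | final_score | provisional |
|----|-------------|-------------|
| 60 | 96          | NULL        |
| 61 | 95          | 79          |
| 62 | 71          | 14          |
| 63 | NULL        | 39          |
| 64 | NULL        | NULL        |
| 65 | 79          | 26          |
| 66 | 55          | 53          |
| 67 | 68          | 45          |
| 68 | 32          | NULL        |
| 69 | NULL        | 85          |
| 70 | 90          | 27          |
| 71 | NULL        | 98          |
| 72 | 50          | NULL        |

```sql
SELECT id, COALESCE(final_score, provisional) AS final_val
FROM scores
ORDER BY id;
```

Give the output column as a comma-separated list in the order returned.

id=60: final_score=96 → 96
id=61: final_score=95 → 95
id=62: final_score=71 → 71
id=63: final_score=NULL, provisional=39 → 39
id=64: final_score=NULL, provisional=NULL (all NULL) → NULL
id=65: final_score=79 → 79
id=66: final_score=55 → 55
id=67: final_score=68 → 68
id=68: final_score=32 → 32
id=69: final_score=NULL, provisional=85 → 85
id=70: final_score=90 → 90
id=71: final_score=NULL, provisional=98 → 98
id=72: final_score=50 → 50

96, 95, 71, 39, NULL, 79, 55, 68, 32, 85, 90, 98, 50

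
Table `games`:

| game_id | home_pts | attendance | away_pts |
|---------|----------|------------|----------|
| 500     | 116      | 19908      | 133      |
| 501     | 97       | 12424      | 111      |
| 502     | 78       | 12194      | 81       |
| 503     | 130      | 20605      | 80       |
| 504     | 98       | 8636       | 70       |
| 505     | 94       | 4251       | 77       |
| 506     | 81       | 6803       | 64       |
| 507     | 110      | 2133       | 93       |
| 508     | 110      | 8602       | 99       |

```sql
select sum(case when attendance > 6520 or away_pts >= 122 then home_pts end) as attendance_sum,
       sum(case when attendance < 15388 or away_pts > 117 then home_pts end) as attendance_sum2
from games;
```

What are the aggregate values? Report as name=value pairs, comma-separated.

[attendance_sum: attendance > 6520 or away_pts >= 122]
game_id=500: ✓ → 116
game_id=501: ✓ → 97
game_id=502: ✓ → 78
game_id=503: ✓ → 130
game_id=504: ✓ → 98
game_id=505: ✗
game_id=506: ✓ → 81
game_id=507: ✗
game_id=508: ✓ → 110
attendance_sum = 116 + 97 + 78 + 130 + 98 + 81 + 110 = 710
—
[attendance_sum2: attendance < 15388 or away_pts > 117]
game_id=500: ✓ → 116
game_id=501: ✓ → 97
game_id=502: ✓ → 78
game_id=503: ✗
game_id=504: ✓ → 98
game_id=505: ✓ → 94
game_id=506: ✓ → 81
game_id=507: ✓ → 110
game_id=508: ✓ → 110
attendance_sum2 = 116 + 97 + 78 + 98 + 94 + 81 + 110 + 110 = 784

attendance_sum=710, attendance_sum2=784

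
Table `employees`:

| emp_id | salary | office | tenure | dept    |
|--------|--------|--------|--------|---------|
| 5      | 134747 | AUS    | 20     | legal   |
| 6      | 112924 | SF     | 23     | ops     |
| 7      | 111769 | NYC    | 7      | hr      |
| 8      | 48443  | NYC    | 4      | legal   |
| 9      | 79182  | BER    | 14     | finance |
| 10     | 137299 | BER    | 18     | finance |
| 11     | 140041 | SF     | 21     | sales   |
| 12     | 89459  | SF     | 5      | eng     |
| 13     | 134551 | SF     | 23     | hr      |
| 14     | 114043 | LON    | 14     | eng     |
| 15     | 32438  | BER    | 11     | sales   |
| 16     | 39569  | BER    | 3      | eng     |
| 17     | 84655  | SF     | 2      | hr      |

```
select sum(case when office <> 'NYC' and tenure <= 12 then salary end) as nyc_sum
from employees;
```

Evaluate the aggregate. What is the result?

246121

emp_id=5: ✗
emp_id=6: ✗
emp_id=7: ✗
emp_id=8: ✗
emp_id=9: ✗
emp_id=10: ✗
emp_id=11: ✗
emp_id=12: ✓ → 89459
emp_id=13: ✗
emp_id=14: ✗
emp_id=15: ✓ → 32438
emp_id=16: ✓ → 39569
emp_id=17: ✓ → 84655
nyc_sum = 89459 + 32438 + 39569 + 84655 = 246121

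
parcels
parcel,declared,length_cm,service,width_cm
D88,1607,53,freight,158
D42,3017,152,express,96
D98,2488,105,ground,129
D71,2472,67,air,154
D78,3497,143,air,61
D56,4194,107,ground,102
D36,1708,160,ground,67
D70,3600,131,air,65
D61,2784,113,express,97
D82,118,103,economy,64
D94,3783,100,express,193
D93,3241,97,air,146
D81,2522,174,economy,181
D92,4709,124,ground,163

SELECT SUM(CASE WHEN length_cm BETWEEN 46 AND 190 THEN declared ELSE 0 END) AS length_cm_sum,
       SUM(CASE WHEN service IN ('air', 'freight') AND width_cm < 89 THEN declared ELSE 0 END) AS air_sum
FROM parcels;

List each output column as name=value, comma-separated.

[length_cm_sum: length_cm BETWEEN 46 AND 190]
parcel=D88: ✓ → 1607
parcel=D42: ✓ → 3017
parcel=D98: ✓ → 2488
parcel=D71: ✓ → 2472
parcel=D78: ✓ → 3497
parcel=D56: ✓ → 4194
parcel=D36: ✓ → 1708
parcel=D70: ✓ → 3600
parcel=D61: ✓ → 2784
parcel=D82: ✓ → 118
parcel=D94: ✓ → 3783
parcel=D93: ✓ → 3241
parcel=D81: ✓ → 2522
parcel=D92: ✓ → 4709
length_cm_sum = 1607 + 3017 + 2488 + 2472 + 3497 + 4194 + 1708 + 3600 + 2784 + 118 + 3783 + 3241 + 2522 + 4709 = 39740
—
[air_sum: service IN ('air', 'freight') AND width_cm < 89]
parcel=D88: ✗
parcel=D42: ✗
parcel=D98: ✗
parcel=D71: ✗
parcel=D78: ✓ → 3497
parcel=D56: ✗
parcel=D36: ✗
parcel=D70: ✓ → 3600
parcel=D61: ✗
parcel=D82: ✗
parcel=D94: ✗
parcel=D93: ✗
parcel=D81: ✗
parcel=D92: ✗
air_sum = 3497 + 3600 = 7097

length_cm_sum=39740, air_sum=7097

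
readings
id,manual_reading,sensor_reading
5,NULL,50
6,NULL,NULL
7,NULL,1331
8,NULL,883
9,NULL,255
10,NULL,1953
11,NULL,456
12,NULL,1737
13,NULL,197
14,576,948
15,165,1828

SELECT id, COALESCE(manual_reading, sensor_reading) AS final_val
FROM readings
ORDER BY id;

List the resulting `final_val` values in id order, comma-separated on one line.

id=5: manual_reading=NULL, sensor_reading=50 → 50
id=6: manual_reading=NULL, sensor_reading=NULL (all NULL) → NULL
id=7: manual_reading=NULL, sensor_reading=1331 → 1331
id=8: manual_reading=NULL, sensor_reading=883 → 883
id=9: manual_reading=NULL, sensor_reading=255 → 255
id=10: manual_reading=NULL, sensor_reading=1953 → 1953
id=11: manual_reading=NULL, sensor_reading=456 → 456
id=12: manual_reading=NULL, sensor_reading=1737 → 1737
id=13: manual_reading=NULL, sensor_reading=197 → 197
id=14: manual_reading=576 → 576
id=15: manual_reading=165 → 165

50, NULL, 1331, 883, 255, 1953, 456, 1737, 197, 576, 165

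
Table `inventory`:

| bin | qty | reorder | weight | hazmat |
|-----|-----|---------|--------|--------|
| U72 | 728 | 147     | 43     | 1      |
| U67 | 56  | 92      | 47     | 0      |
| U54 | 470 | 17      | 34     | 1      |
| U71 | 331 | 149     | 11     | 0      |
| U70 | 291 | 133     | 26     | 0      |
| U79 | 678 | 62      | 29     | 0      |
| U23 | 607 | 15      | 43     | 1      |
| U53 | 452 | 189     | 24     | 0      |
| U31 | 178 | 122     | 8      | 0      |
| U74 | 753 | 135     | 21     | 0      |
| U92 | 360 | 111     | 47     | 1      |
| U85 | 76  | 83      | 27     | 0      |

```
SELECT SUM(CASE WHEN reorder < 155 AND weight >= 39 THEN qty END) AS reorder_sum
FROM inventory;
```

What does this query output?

1751

bin=U72: ✓ → 728
bin=U67: ✓ → 56
bin=U54: ✗
bin=U71: ✗
bin=U70: ✗
bin=U79: ✗
bin=U23: ✓ → 607
bin=U53: ✗
bin=U31: ✗
bin=U74: ✗
bin=U92: ✓ → 360
bin=U85: ✗
reorder_sum = 728 + 56 + 607 + 360 = 1751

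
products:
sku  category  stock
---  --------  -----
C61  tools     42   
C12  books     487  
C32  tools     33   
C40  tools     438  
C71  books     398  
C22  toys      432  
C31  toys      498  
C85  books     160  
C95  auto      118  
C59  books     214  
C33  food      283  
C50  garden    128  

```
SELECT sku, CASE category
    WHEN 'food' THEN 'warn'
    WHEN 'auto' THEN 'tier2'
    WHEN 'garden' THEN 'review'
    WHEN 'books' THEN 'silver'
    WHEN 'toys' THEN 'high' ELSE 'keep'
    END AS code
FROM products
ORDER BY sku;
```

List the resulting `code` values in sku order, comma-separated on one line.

sku=C12: category='books' → silver
sku=C22: category='toys' → high
sku=C31: category='toys' → high
sku=C32: ELSE → keep
sku=C33: category='food' → warn
sku=C40: ELSE → keep
sku=C50: category='garden' → review
sku=C59: category='books' → silver
sku=C61: ELSE → keep
sku=C71: category='books' → silver
sku=C85: category='books' → silver
sku=C95: category='auto' → tier2

silver, high, high, keep, warn, keep, review, silver, keep, silver, silver, tier2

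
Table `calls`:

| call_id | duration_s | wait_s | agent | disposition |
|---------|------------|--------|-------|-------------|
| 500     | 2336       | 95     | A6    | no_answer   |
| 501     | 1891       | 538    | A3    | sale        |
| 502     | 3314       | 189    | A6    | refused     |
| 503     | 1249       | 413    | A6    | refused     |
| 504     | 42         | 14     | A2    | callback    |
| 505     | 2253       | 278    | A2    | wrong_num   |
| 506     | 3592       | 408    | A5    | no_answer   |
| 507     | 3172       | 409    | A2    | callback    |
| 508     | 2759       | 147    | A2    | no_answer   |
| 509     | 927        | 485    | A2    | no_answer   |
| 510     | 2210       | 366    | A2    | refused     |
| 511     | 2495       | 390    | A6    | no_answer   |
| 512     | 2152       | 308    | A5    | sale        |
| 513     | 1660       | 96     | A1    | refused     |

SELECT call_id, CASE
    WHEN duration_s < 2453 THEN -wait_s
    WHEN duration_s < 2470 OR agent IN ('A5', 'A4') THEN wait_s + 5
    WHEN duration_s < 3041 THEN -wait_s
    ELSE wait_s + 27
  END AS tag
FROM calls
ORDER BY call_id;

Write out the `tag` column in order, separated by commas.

call_id=500: duration_s < 2453 → -95
call_id=501: duration_s < 2453 → -538
call_id=502: ELSE → 216
call_id=503: duration_s < 2453 → -413
call_id=504: duration_s < 2453 → -14
call_id=505: duration_s < 2453 → -278
call_id=506: duration_s < 2470 OR agent IN ('A5', 'A4') → 413
call_id=507: ELSE → 436
call_id=508: duration_s < 3041 → -147
call_id=509: duration_s < 2453 → -485
call_id=510: duration_s < 2453 → -366
call_id=511: duration_s < 3041 → -390
call_id=512: duration_s < 2453 → -308
call_id=513: duration_s < 2453 → -96

-95, -538, 216, -413, -14, -278, 413, 436, -147, -485, -366, -390, -308, -96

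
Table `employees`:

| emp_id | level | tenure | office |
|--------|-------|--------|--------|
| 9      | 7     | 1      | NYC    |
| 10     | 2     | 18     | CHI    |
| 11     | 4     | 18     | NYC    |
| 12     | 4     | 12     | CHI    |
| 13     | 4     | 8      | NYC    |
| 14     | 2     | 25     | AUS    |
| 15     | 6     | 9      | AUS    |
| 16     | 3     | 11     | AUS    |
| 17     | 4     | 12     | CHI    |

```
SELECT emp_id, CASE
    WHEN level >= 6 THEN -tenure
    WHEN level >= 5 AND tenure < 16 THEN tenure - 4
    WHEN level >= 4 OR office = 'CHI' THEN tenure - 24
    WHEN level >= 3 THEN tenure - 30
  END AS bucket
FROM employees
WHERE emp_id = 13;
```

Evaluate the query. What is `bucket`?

emp_id = 13: level=4, tenure=8, office=NYC.
level >= 6 → false
level >= 5 AND tenure < 16 → false
level >= 4 OR office = 'CHI' → true → -16

-16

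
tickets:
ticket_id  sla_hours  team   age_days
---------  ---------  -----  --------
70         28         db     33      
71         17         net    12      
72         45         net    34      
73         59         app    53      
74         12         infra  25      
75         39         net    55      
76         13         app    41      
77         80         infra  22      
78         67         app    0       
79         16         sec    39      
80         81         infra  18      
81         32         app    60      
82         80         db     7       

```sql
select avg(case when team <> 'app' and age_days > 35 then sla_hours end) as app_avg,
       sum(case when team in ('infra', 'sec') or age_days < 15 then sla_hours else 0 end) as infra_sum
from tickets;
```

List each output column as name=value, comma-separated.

[app_avg: team <> 'app' and age_days > 35]
ticket_id=70: ✗
ticket_id=71: ✗
ticket_id=72: ✗
ticket_id=73: ✗
ticket_id=74: ✗
ticket_id=75: ✓ → 39
ticket_id=76: ✗
ticket_id=77: ✗
ticket_id=78: ✗
ticket_id=79: ✓ → 16
ticket_id=80: ✗
ticket_id=81: ✗
ticket_id=82: ✗
app_avg = (39 + 16) / 2 = 27.5
—
[infra_sum: team in ('infra', 'sec') or age_days < 15]
ticket_id=70: ✗
ticket_id=71: ✓ → 17
ticket_id=72: ✗
ticket_id=73: ✗
ticket_id=74: ✓ → 12
ticket_id=75: ✗
ticket_id=76: ✗
ticket_id=77: ✓ → 80
ticket_id=78: ✓ → 67
ticket_id=79: ✓ → 16
ticket_id=80: ✓ → 81
ticket_id=81: ✗
ticket_id=82: ✓ → 80
infra_sum = 17 + 12 + 80 + 67 + 16 + 81 + 80 = 353

app_avg=27.5, infra_sum=353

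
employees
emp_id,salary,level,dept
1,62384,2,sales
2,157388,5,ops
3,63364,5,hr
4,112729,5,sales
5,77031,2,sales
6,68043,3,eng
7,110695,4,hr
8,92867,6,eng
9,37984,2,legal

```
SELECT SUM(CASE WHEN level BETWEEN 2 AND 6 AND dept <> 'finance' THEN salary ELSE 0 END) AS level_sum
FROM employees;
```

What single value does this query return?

782485

emp_id=1: ✓ → 62384
emp_id=2: ✓ → 157388
emp_id=3: ✓ → 63364
emp_id=4: ✓ → 112729
emp_id=5: ✓ → 77031
emp_id=6: ✓ → 68043
emp_id=7: ✓ → 110695
emp_id=8: ✓ → 92867
emp_id=9: ✓ → 37984
level_sum = 62384 + 157388 + 63364 + 112729 + 77031 + 68043 + 110695 + 92867 + 37984 = 782485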